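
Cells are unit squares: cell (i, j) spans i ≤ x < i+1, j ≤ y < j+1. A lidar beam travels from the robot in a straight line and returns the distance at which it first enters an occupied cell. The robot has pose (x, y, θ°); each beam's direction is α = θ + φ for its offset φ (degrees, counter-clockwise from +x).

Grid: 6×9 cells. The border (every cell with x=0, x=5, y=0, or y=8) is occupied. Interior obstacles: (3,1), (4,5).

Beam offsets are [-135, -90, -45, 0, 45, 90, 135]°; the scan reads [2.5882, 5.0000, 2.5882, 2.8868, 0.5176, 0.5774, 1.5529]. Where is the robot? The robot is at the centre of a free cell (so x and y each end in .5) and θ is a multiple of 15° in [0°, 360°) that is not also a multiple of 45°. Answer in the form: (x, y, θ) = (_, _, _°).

(x, y, θ) = (3.5, 2.5, 210°)

Candidates: 26 free-cell centres × 16 headings = 416 poses. Raycast each; keep the one whose scan matches to 4 dp.
  (3.5, 6.5, 165°): beam 1 = 1.7321 ≠ 2.5882 ✗
  (2.5, 7.5, 105°): beam 1 = 2.8868 ≠ 2.5882 ✗
  (2.5, 3.5, 195°): beam 1 = 5.0000 ≠ 2.5882 ✗
  (3.5, 6.5, 300°): beam 2 = 2.8868 ≠ 5.0000 ✗
  …
  (3.5, 2.5, 210°): r_1=2.5882, r_2=5.0000, r_3=2.5882, r_4=2.8868, r_5=0.5176, r_6=0.5774, r_7=1.5529 — all match ✓
No second candidate reproduces the full scan.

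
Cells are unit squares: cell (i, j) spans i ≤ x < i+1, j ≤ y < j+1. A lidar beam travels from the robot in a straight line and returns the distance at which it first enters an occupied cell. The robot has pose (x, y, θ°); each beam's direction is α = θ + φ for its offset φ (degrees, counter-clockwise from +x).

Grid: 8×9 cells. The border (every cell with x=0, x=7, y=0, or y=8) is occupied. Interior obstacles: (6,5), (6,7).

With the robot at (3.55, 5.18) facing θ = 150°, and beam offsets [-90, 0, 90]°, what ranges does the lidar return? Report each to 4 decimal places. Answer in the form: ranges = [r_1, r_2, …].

ranges = [3.2563, 2.9445, 4.8266]

beam 1: φ=-90°, α=60°
  d=(0.5000,0.8660)  start (3,5)  tX=0.9000 tY=0.9469  stride 1/|dx|=2.0000 1/|dy|=1.1547
    cross x-line → (4,5), t=0.9000
    cross y-line → (4,6), t=0.9469
    cross y-line → (4,7), t=2.1016
    cross x-line → (5,7), t=2.9000
    cross y-line → (5,8), t=3.2563 (wall)
  → r_1 = 3.2563
beam 2: φ=0°, α=150°
  d=(-0.8660,0.5000)  start (3,5)  tX=0.6351 tY=1.6400  stride 1/|dx|=1.1547 1/|dy|=2.0000
    cross x-line → (2,5), t=0.6351
    cross y-line → (2,6), t=1.6400
    cross x-line → (1,6), t=1.7898
    cross x-line → (0,6), t=2.9445 (wall)
  → r_2 = 2.9445
beam 3: φ=90°, α=240°
  d=(-0.5000,-0.8660)  start (3,5)  tX=1.1000 tY=0.2078  stride 1/|dx|=2.0000 1/|dy|=1.1547
    cross y-line → (3,4), t=0.2078
    cross x-line → (2,4), t=1.1000
    cross y-line → (2,3), t=1.3625
    cross y-line → (2,2), t=2.5172
    cross x-line → (1,2), t=3.1000
    cross y-line → (1,1), t=3.6719
    cross y-line → (1,0), t=4.8266 (wall)
  → r_3 = 4.8266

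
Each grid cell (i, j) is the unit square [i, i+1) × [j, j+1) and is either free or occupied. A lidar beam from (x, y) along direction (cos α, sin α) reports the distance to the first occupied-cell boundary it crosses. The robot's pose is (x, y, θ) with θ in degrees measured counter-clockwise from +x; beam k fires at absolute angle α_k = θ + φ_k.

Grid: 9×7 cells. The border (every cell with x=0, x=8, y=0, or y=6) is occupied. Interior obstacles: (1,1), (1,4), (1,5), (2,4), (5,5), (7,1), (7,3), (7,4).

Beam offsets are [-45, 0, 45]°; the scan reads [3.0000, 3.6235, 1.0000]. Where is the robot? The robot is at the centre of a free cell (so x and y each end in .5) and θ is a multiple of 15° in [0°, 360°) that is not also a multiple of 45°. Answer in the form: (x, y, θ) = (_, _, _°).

Candidates: 27 free-cell centres × 16 headings = 432 poses. Raycast each; keep the one whose scan matches to 4 dp.
  (6.5, 3.5, 60°): beam 1 = 0.5176 ≠ 3.0000 ✗
  (7.5, 2.5, 195°): beam 1 = 6.3509 ≠ 3.0000 ✗
  (5.5, 4.5, 15°): beam 1 = 1.7321 ≠ 3.0000 ✗
  (7.5, 2.5, 75°): beam 1 = 0.5774 ≠ 3.0000 ✗
  …
  (4.5, 1.5, 165°): r_1=3.0000, r_2=3.6235, r_3=1.0000 — all match ✓
Only this pose fits every beam.

(x, y, θ) = (4.5, 1.5, 165°)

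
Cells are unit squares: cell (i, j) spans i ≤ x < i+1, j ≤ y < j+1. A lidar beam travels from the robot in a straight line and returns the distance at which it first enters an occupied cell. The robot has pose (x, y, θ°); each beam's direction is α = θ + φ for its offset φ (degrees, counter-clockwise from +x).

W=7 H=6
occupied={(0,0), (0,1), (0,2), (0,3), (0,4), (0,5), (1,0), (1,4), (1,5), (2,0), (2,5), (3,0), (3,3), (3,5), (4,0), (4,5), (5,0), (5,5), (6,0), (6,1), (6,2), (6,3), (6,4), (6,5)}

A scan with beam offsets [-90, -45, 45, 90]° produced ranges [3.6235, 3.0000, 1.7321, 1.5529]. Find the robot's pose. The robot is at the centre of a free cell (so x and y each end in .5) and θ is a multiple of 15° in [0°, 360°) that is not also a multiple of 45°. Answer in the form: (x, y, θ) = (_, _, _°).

Candidates: 18 free-cell centres × 16 headings = 288 poses. Raycast each; keep the one whose scan matches to 4 dp.
  (5.5, 3.5, 120°): beam 1 = 0.5774 ≠ 3.6235 ✗
  (1.5, 1.5, 195°): beam 1 = 1.9319 ≠ 3.6235 ✗
  (2.5, 4.5, 105°): beam 1 = 1.9319 ≠ 3.6235 ✗
  (1.5, 1.5, 15°): beam 1 = 0.5176 ≠ 3.6235 ✗
  …
  (4.5, 2.5, 255°): r_1=3.6235, r_2=3.0000, r_3=1.7321, r_4=1.5529 — all match ✓
No second candidate reproduces the full scan.

(x, y, θ) = (4.5, 2.5, 255°)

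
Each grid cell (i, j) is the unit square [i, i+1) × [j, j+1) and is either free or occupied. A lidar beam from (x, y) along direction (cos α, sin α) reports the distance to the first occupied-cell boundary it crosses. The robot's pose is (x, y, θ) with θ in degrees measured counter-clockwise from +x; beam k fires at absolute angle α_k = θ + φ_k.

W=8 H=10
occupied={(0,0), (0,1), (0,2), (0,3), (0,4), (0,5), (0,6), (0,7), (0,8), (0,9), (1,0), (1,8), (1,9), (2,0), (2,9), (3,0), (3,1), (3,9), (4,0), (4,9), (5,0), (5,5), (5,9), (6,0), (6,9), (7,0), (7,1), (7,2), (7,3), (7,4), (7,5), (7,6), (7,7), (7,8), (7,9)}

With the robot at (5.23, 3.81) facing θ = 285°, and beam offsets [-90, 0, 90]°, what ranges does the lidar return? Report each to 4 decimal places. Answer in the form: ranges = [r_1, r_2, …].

ranges = [4.3792, 2.9091, 1.8324]

beam 1: φ=-90°, α=195°
  cosα=-0.9659 sinα=-0.2588 | (5,3) | tMaxX 0.2381 tMaxY 3.1296 | tΔX 1.0353 tΔY 3.8637
    t=0.2381 [x] (4,3)
    t=1.2734 [x] (3,3)
    t=2.3087 [x] (2,3)
    t=3.1296 [y] (2,2)
    t=3.3439 [x] (1,2)
    t=4.3792 [x] (0,2) — stop
  → r_1 = 4.3792
beam 2: φ=0°, α=285°
  cosα=0.2588 sinα=-0.9659 | (5,3) | tMaxX 2.9751 tMaxY 0.8386 | tΔX 3.8637 tΔY 1.0353
    t=0.8386 [y] (5,2)
    t=1.8738 [y] (5,1)
    t=2.9091 [y] (5,0) — stop
  → r_2 = 2.9091
beam 3: φ=90°, α=15°
  cosα=0.9659 sinα=0.2588 | (5,3) | tMaxX 0.7972 tMaxY 0.7341 | tΔX 1.0353 tΔY 3.8637
    t=0.7341 [y] (5,4)
    t=0.7972 [x] (6,4)
    t=1.8324 [x] (7,4) — stop
  → r_3 = 1.8324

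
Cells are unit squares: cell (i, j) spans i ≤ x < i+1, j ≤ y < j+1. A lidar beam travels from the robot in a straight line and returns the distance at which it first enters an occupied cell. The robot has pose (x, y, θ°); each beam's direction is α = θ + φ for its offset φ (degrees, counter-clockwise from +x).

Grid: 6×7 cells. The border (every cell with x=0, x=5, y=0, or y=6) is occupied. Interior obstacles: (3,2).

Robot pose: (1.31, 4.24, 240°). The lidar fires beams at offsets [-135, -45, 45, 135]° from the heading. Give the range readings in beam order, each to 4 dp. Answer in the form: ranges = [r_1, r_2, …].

beam 1: φ=-135°, α=105°
  d=(-0.2588,0.9659)  start (1,4)  tX=1.1977 tY=0.7868  stride 1/|dx|=3.8637 1/|dy|=1.0353
    cross y-line → (1,5), t=0.7868
    cross x-line → (0,5), t=1.1977 (wall)
  → r_1 = 1.1977
beam 2: φ=-45°, α=195°
  d=(-0.9659,-0.2588)  start (1,4)  tX=0.3209 tY=0.9273  stride 1/|dx|=1.0353 1/|dy|=3.8637
    cross x-line → (0,4), t=0.3209 (wall)
  → r_2 = 0.3209
beam 3: φ=45°, α=285°
  d=(0.2588,-0.9659)  start (1,4)  tX=2.6660 tY=0.2485  stride 1/|dx|=3.8637 1/|dy|=1.0353
    cross y-line → (1,3), t=0.2485
    cross y-line → (1,2), t=1.2837
    cross y-line → (1,1), t=2.3190
    cross x-line → (2,1), t=2.6660
    cross y-line → (2,0), t=3.3543 (wall)
  → r_3 = 3.3543
beam 4: φ=135°, α=15°
  d=(0.9659,0.2588)  start (1,4)  tX=0.7143 tY=2.9364  stride 1/|dx|=1.0353 1/|dy|=3.8637
    cross x-line → (2,4), t=0.7143
    cross x-line → (3,4), t=1.7496
    cross x-line → (4,4), t=2.7849
    cross y-line → (4,5), t=2.9364
    cross x-line → (5,5), t=3.8202 (wall)
  → r_4 = 3.8202

ranges = [1.1977, 0.3209, 3.3543, 3.8202]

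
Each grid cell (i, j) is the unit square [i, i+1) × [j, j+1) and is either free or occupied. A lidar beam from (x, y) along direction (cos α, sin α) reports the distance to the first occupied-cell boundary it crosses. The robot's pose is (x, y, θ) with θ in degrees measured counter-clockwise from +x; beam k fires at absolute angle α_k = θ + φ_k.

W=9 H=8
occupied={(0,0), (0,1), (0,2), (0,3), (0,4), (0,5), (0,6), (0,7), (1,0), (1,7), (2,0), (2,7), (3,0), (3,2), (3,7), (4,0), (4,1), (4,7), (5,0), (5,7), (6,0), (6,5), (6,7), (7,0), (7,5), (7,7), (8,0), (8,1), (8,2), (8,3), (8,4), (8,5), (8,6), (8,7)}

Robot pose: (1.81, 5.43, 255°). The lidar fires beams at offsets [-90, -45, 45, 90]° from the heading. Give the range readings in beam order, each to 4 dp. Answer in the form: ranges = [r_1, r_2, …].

beam 1: φ=-90°, α=165°
  dir = (cos 165°, sin 165°) = (-0.9659, 0.2588); from cell (1,5)
  next x-line at t=0.8386, next y-line at t=2.2023; Δt_x=1.0353, Δt_y=3.8637
    x: enter (0,5) at t=0.8386 ← occupied
  → r_1 = 0.8386
beam 2: φ=-45°, α=210°
  dir = (cos 210°, sin 210°) = (-0.8660, -0.5000); from cell (1,5)
  next x-line at t=0.9353, next y-line at t=0.8600; Δt_x=1.1547, Δt_y=2.0000
    y: enter (1,4) at t=0.8600
    x: enter (0,4) at t=0.9353 ← occupied
  → r_2 = 0.9353
beam 3: φ=45°, α=300°
  dir = (cos 300°, sin 300°) = (0.5000, -0.8660); from cell (1,5)
  next x-line at t=0.3800, next y-line at t=0.4965; Δt_x=2.0000, Δt_y=1.1547
    x: enter (2,5) at t=0.3800
    y: enter (2,4) at t=0.4965
    y: enter (2,3) at t=1.6512
    x: enter (3,3) at t=2.3800
    y: enter (3,2) at t=2.8059 ← occupied
  → r_3 = 2.8059
beam 4: φ=90°, α=345°
  dir = (cos 345°, sin 345°) = (0.9659, -0.2588); from cell (1,5)
  next x-line at t=0.1967, next y-line at t=1.6614; Δt_x=1.0353, Δt_y=3.8637
    x: enter (2,5) at t=0.1967
    x: enter (3,5) at t=1.2320
    y: enter (3,4) at t=1.6614
    x: enter (4,4) at t=2.2673
    x: enter (5,4) at t=3.3025
    x: enter (6,4) at t=4.3378
    x: enter (7,4) at t=5.3731
    y: enter (7,3) at t=5.5251
    x: enter (8,3) at t=6.4084 ← occupied
  → r_4 = 6.4084

ranges = [0.8386, 0.9353, 2.8059, 6.4084]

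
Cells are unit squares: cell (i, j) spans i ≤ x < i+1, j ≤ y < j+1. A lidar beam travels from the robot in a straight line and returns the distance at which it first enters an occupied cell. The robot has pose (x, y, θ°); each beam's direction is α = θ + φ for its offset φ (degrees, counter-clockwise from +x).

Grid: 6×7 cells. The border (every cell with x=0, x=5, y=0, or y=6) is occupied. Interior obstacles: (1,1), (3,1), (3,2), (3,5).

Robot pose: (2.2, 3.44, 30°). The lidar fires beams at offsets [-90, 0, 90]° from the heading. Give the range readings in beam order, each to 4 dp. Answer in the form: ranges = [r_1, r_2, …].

beam 1: φ=-90°, α=300°
  cosα=0.5000 sinα=-0.8660 | (2,3) | tMaxX 1.6000 tMaxY 0.5081 | tΔX 2.0000 tΔY 1.1547
    t=0.5081 [y] (2,2)
    t=1.6000 [x] (3,2) — stop
  → r_1 = 1.6000
beam 2: φ=0°, α=30°
  cosα=0.8660 sinα=0.5000 | (2,3) | tMaxX 0.9238 tMaxY 1.1200 | tΔX 1.1547 tΔY 2.0000
    t=0.9238 [x] (3,3)
    t=1.1200 [y] (3,4)
    t=2.0785 [x] (4,4)
    t=3.1200 [y] (4,5)
    t=3.2332 [x] (5,5) — stop
  → r_2 = 3.2332
beam 3: φ=90°, α=120°
  cosα=-0.5000 sinα=0.8660 | (2,3) | tMaxX 0.4000 tMaxY 0.6466 | tΔX 2.0000 tΔY 1.1547
    t=0.4000 [x] (1,3)
    t=0.6466 [y] (1,4)
    t=1.8013 [y] (1,5)
    t=2.4000 [x] (0,5) — stop
  → r_3 = 2.4000

ranges = [1.6000, 3.2332, 2.4000]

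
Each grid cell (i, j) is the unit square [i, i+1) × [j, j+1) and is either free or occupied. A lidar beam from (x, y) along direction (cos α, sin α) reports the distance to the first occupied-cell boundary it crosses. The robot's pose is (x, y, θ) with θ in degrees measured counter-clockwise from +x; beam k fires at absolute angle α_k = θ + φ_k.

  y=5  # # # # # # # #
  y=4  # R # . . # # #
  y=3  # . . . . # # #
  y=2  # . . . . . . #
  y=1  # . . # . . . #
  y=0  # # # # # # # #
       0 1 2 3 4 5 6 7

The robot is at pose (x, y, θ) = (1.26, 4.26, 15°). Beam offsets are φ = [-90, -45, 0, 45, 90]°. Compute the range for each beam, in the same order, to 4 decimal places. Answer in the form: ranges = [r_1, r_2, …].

ranges = [3.3750, 6.5200, 0.7661, 0.8545, 0.7661]

beam 1: φ=-90°, α=285°
  dir = (cos 285°, sin 285°) = (0.2588, -0.9659); from cell (1,4)
  next x-line at t=2.8591, next y-line at t=0.2692; Δt_x=3.8637, Δt_y=1.0353
    y: enter (1,3) at t=0.2692
    y: enter (1,2) at t=1.3044
    y: enter (1,1) at t=2.3397
    x: enter (2,1) at t=2.8591
    y: enter (2,0) at t=3.3750 ← occupied
  → r_1 = 3.3750
beam 2: φ=-45°, α=330°
  dir = (cos 330°, sin 330°) = (0.8660, -0.5000); from cell (1,4)
  next x-line at t=0.8545, next y-line at t=0.5200; Δt_x=1.1547, Δt_y=2.0000
    y: enter (1,3) at t=0.5200
    x: enter (2,3) at t=0.8545
    x: enter (3,3) at t=2.0092
    y: enter (3,2) at t=2.5200
    x: enter (4,2) at t=3.1639
    x: enter (5,2) at t=4.3186
    y: enter (5,1) at t=4.5200
    x: enter (6,1) at t=5.4733
    y: enter (6,0) at t=6.5200 ← occupied
  → r_2 = 6.5200
beam 3: φ=0°, α=15°
  dir = (cos 15°, sin 15°) = (0.9659, 0.2588); from cell (1,4)
  next x-line at t=0.7661, next y-line at t=2.8591; Δt_x=1.0353, Δt_y=3.8637
    x: enter (2,4) at t=0.7661 ← occupied
  → r_3 = 0.7661
beam 4: φ=45°, α=60°
  dir = (cos 60°, sin 60°) = (0.5000, 0.8660); from cell (1,4)
  next x-line at t=1.4800, next y-line at t=0.8545; Δt_x=2.0000, Δt_y=1.1547
    y: enter (1,5) at t=0.8545 ← occupied
  → r_4 = 0.8545
beam 5: φ=90°, α=105°
  dir = (cos 105°, sin 105°) = (-0.2588, 0.9659); from cell (1,4)
  next x-line at t=1.0046, next y-line at t=0.7661; Δt_x=3.8637, Δt_y=1.0353
    y: enter (1,5) at t=0.7661 ← occupied
  → r_5 = 0.7661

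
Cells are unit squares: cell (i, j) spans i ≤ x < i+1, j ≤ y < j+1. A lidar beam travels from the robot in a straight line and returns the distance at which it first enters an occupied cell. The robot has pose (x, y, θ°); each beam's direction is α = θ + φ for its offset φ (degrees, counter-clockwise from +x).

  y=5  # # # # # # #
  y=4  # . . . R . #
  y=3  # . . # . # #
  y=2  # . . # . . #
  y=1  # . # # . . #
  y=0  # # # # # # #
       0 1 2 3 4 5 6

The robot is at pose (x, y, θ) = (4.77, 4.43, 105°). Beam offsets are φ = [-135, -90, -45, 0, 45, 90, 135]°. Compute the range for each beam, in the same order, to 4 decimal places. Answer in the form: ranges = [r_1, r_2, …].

beam 1: φ=-135°, α=330°
  cosα=0.8660 sinα=-0.5000 | (4,4) | tMaxX 0.2656 tMaxY 0.8600 | tΔX 1.1547 tΔY 2.0000
    t=0.2656 [x] (5,4)
    t=0.8600 [y] (5,3) — stop
  → r_1 = 0.8600
beam 2: φ=-90°, α=15°
  cosα=0.9659 sinα=0.2588 | (4,4) | tMaxX 0.2381 tMaxY 2.2023 | tΔX 1.0353 tΔY 3.8637
    t=0.2381 [x] (5,4)
    t=1.2734 [x] (6,4) — stop
  → r_2 = 1.2734
beam 3: φ=-45°, α=60°
  cosα=0.5000 sinα=0.8660 | (4,4) | tMaxX 0.4600 tMaxY 0.6582 | tΔX 2.0000 tΔY 1.1547
    t=0.4600 [x] (5,4)
    t=0.6582 [y] (5,5) — stop
  → r_3 = 0.6582
beam 4: φ=0°, α=105°
  cosα=-0.2588 sinα=0.9659 | (4,4) | tMaxX 2.9751 tMaxY 0.5901 | tΔX 3.8637 tΔY 1.0353
    t=0.5901 [y] (4,5) — stop
  → r_4 = 0.5901
beam 5: φ=45°, α=150°
  cosα=-0.8660 sinα=0.5000 | (4,4) | tMaxX 0.8891 tMaxY 1.1400 | tΔX 1.1547 tΔY 2.0000
    t=0.8891 [x] (3,4)
    t=1.1400 [y] (3,5) — stop
  → r_5 = 1.1400
beam 6: φ=90°, α=195°
  cosα=-0.9659 sinα=-0.2588 | (4,4) | tMaxX 0.7972 tMaxY 1.6614 | tΔX 1.0353 tΔY 3.8637
    t=0.7972 [x] (3,4)
    t=1.6614 [y] (3,3) — stop
  → r_6 = 1.6614
beam 7: φ=135°, α=240°
  cosα=-0.5000 sinα=-0.8660 | (4,4) | tMaxX 1.5400 tMaxY 0.4965 | tΔX 2.0000 tΔY 1.1547
    t=0.4965 [y] (4,3)
    t=1.5400 [x] (3,3) — stop
  → r_7 = 1.5400

ranges = [0.8600, 1.2734, 0.6582, 0.5901, 1.1400, 1.6614, 1.5400]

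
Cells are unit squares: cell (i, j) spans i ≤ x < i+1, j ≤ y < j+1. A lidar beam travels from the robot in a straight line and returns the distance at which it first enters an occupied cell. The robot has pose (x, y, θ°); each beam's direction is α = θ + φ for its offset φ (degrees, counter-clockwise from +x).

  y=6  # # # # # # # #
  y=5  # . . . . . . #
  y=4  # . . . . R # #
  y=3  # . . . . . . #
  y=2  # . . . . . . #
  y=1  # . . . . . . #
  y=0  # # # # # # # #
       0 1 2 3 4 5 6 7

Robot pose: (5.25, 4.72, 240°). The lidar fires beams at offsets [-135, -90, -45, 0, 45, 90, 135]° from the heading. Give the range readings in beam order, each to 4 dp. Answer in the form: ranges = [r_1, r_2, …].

ranges = [1.3252, 2.5600, 4.3999, 4.2955, 3.8512, 0.8660, 0.7765]

beam 1: φ=-135°, α=105°
  d=(-0.2588,0.9659)  start (5,4)  tX=0.9659 tY=0.2899  stride 1/|dx|=3.8637 1/|dy|=1.0353
    cross y-line → (5,5), t=0.2899
    cross x-line → (4,5), t=0.9659
    cross y-line → (4,6), t=1.3252 (wall)
  → r_1 = 1.3252
beam 2: φ=-90°, α=150°
  d=(-0.8660,0.5000)  start (5,4)  tX=0.2887 tY=0.5600  stride 1/|dx|=1.1547 1/|dy|=2.0000
    cross x-line → (4,4), t=0.2887
    cross y-line → (4,5), t=0.5600
    cross x-line → (3,5), t=1.4434
    cross y-line → (3,6), t=2.5600 (wall)
  → r_2 = 2.5600
beam 3: φ=-45°, α=195°
  d=(-0.9659,-0.2588)  start (5,4)  tX=0.2588 tY=2.7819  stride 1/|dx|=1.0353 1/|dy|=3.8637
    cross x-line → (4,4), t=0.2588
    cross x-line → (3,4), t=1.2941
    cross x-line → (2,4), t=2.3294
    cross y-line → (2,3), t=2.7819
    cross x-line → (1,3), t=3.3646
    cross x-line → (0,3), t=4.3999 (wall)
  → r_3 = 4.3999
beam 4: φ=0°, α=240°
  d=(-0.5000,-0.8660)  start (5,4)  tX=0.5000 tY=0.8314  stride 1/|dx|=2.0000 1/|dy|=1.1547
    cross x-line → (4,4), t=0.5000
    cross y-line → (4,3), t=0.8314
    cross y-line → (4,2), t=1.9861
    cross x-line → (3,2), t=2.5000
    cross y-line → (3,1), t=3.1408
    cross y-line → (3,0), t=4.2955 (wall)
  → r_4 = 4.2955
beam 5: φ=45°, α=285°
  d=(0.2588,-0.9659)  start (5,4)  tX=2.8978 tY=0.7454  stride 1/|dx|=3.8637 1/|dy|=1.0353
    cross y-line → (5,3), t=0.7454
    cross y-line → (5,2), t=1.7807
    cross y-line → (5,1), t=2.8160
    cross x-line → (6,1), t=2.8978
    cross y-line → (6,0), t=3.8512 (wall)
  → r_5 = 3.8512
beam 6: φ=90°, α=330°
  d=(0.8660,-0.5000)  start (5,4)  tX=0.8660 tY=1.4400  stride 1/|dx|=1.1547 1/|dy|=2.0000
    cross x-line → (6,4), t=0.8660 (wall)
  → r_6 = 0.8660
beam 7: φ=135°, α=15°
  d=(0.9659,0.2588)  start (5,4)  tX=0.7765 tY=1.0818  stride 1/|dx|=1.0353 1/|dy|=3.8637
    cross x-line → (6,4), t=0.7765 (wall)
  → r_7 = 0.7765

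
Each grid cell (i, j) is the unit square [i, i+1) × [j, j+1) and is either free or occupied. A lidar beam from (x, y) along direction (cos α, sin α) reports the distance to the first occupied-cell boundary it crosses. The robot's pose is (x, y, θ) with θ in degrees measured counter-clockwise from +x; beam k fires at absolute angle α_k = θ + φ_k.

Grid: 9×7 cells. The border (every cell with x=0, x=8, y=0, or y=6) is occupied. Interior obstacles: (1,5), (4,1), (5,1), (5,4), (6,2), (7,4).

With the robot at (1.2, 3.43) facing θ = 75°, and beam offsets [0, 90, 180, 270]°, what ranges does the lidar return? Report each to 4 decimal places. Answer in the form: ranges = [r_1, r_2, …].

beam 1: φ=0°, α=75°
  cosα=0.2588 sinα=0.9659 | (1,3) | tMaxX 3.0910 tMaxY 0.5901 | tΔX 3.8637 tΔY 1.0353
    t=0.5901 [y] (1,4)
    t=1.6254 [y] (1,5) — stop
  → r_1 = 1.6254
beam 2: φ=90°, α=165°
  cosα=-0.9659 sinα=0.2588 | (1,3) | tMaxX 0.2071 tMaxY 2.2023 | tΔX 1.0353 tΔY 3.8637
    t=0.2071 [x] (0,3) — stop
  → r_2 = 0.2071
beam 3: φ=180°, α=255°
  cosα=-0.2588 sinα=-0.9659 | (1,3) | tMaxX 0.7727 tMaxY 0.4452 | tΔX 3.8637 tΔY 1.0353
    t=0.4452 [y] (1,2)
    t=0.7727 [x] (0,2) — stop
  → r_3 = 0.7727
beam 4: φ=270°, α=345°
  cosα=0.9659 sinα=-0.2588 | (1,3) | tMaxX 0.8282 tMaxY 1.6614 | tΔX 1.0353 tΔY 3.8637
    t=0.8282 [x] (2,3)
    t=1.6614 [y] (2,2)
    t=1.8635 [x] (3,2)
    t=2.8988 [x] (4,2)
    t=3.9340 [x] (5,2)
    t=4.9693 [x] (6,2) — stop
  → r_4 = 4.9693

ranges = [1.6254, 0.2071, 0.7727, 4.9693]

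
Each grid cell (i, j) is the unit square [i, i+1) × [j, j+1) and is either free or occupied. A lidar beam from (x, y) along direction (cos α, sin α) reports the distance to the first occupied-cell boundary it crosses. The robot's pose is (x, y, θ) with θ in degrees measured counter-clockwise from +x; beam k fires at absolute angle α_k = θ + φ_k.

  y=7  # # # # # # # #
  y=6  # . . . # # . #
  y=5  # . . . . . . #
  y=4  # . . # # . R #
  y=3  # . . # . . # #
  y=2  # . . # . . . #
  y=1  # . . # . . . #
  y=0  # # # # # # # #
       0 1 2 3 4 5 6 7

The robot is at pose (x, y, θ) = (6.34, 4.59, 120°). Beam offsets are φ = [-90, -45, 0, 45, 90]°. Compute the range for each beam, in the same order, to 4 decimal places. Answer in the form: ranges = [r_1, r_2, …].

beam 1: φ=-90°, α=30°
  d=(0.8660,0.5000)  start (6,4)  tX=0.7621 tY=0.8200  stride 1/|dx|=1.1547 1/|dy|=2.0000
    cross x-line → (7,4), t=0.7621 (wall)
  → r_1 = 0.7621
beam 2: φ=-45°, α=75°
  d=(0.2588,0.9659)  start (6,4)  tX=2.5500 tY=0.4245  stride 1/|dx|=3.8637 1/|dy|=1.0353
    cross y-line → (6,5), t=0.4245
    cross y-line → (6,6), t=1.4597
    cross y-line → (6,7), t=2.4950 (wall)
  → r_2 = 2.4950
beam 3: φ=0°, α=120°
  d=(-0.5000,0.8660)  start (6,4)  tX=0.6800 tY=0.4734  stride 1/|dx|=2.0000 1/|dy|=1.1547
    cross y-line → (6,5), t=0.4734
    cross x-line → (5,5), t=0.6800
    cross y-line → (5,6), t=1.6281 (wall)
  → r_3 = 1.6281
beam 4: φ=45°, α=165°
  d=(-0.9659,0.2588)  start (6,4)  tX=0.3520 tY=1.5841  stride 1/|dx|=1.0353 1/|dy|=3.8637
    cross x-line → (5,4), t=0.3520
    cross x-line → (4,4), t=1.3873 (wall)
  → r_4 = 1.3873
beam 5: φ=90°, α=210°
  d=(-0.8660,-0.5000)  start (6,4)  tX=0.3926 tY=1.1800  stride 1/|dx|=1.1547 1/|dy|=2.0000
    cross x-line → (5,4), t=0.3926
    cross y-line → (5,3), t=1.1800
    cross x-line → (4,3), t=1.5473
    cross x-line → (3,3), t=2.7020 (wall)
  → r_5 = 2.7020

ranges = [0.7621, 2.4950, 1.6281, 1.3873, 2.7020]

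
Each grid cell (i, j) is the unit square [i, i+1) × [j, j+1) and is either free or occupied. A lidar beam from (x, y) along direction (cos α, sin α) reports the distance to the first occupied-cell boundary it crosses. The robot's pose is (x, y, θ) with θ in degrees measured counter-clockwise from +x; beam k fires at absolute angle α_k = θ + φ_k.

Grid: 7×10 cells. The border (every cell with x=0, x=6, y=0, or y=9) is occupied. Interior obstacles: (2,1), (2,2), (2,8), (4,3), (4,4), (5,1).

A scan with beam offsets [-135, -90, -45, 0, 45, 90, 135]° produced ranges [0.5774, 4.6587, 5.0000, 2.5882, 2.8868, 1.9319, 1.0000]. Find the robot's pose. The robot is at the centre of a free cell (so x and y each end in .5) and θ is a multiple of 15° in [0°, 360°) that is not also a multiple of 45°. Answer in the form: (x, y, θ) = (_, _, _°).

Enumerate (i+0.5, j+0.5, θ) over the 34 free cells and 16 admissible headings. For each, cast all 7 beams and compare to the given ranges.
  (5.5, 8.5, 240°): beam 1 = 0.5176 ≠ 0.5774 ✗
  (1.5, 2.5, 195°): beam 1 = 7.5056 ≠ 0.5774 ✗
  (5.5, 2.5, 15°): beam 2 = 0.5176 ≠ 4.6587 ✗
  (1.5, 7.5, 285°): beam 2 = 0.5176 ≠ 4.6587 ✗
  (4.5, 2.5, 330°): beam 1 = 1.5529 ≠ 0.5774 ✗
  …
  (3.5, 4.5, 165°): r_1=0.5774, r_2=4.6587, r_3=5.0000, r_4=2.5882, r_5=2.8868, r_6=1.9319, r_7=1.0000 — all match ✓
Only this pose fits every beam.

(x, y, θ) = (3.5, 4.5, 165°)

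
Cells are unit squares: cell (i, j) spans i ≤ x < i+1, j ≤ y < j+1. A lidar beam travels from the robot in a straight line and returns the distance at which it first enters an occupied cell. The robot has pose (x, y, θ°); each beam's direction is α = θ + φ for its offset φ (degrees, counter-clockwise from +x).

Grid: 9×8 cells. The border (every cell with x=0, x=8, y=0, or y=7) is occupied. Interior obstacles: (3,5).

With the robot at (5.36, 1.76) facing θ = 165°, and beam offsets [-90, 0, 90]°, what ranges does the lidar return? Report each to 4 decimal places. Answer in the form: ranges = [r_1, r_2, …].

ranges = [5.4248, 4.5138, 0.7868]

beam 1: φ=-90°, α=75°
  dir = (cos 75°, sin 75°) = (0.2588, 0.9659); from cell (5,1)
  next x-line at t=2.4728, next y-line at t=0.2485; Δt_x=3.8637, Δt_y=1.0353
    y: enter (5,2) at t=0.2485
    y: enter (5,3) at t=1.2837
    y: enter (5,4) at t=2.3190
    x: enter (6,4) at t=2.4728
    y: enter (6,5) at t=3.3543
    y: enter (6,6) at t=4.3896
    y: enter (6,7) at t=5.4248 ← occupied
  → r_1 = 5.4248
beam 2: φ=0°, α=165°
  dir = (cos 165°, sin 165°) = (-0.9659, 0.2588); from cell (5,1)
  next x-line at t=0.3727, next y-line at t=0.9273; Δt_x=1.0353, Δt_y=3.8637
    x: enter (4,1) at t=0.3727
    y: enter (4,2) at t=0.9273
    x: enter (3,2) at t=1.4080
    x: enter (2,2) at t=2.4433
    x: enter (1,2) at t=3.4785
    x: enter (0,2) at t=4.5138 ← occupied
  → r_2 = 4.5138
beam 3: φ=90°, α=255°
  dir = (cos 255°, sin 255°) = (-0.2588, -0.9659); from cell (5,1)
  next x-line at t=1.3909, next y-line at t=0.7868; Δt_x=3.8637, Δt_y=1.0353
    y: enter (5,0) at t=0.7868 ← occupied
  → r_3 = 0.7868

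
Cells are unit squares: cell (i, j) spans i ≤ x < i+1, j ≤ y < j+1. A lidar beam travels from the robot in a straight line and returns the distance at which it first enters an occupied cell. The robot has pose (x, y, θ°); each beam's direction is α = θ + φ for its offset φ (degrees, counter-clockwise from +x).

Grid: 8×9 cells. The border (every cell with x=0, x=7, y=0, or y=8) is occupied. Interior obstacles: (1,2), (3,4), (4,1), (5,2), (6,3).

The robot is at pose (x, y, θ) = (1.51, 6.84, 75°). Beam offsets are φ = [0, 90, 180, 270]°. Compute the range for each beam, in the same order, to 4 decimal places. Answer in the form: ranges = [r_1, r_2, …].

ranges = [1.2009, 0.5280, 1.9705, 5.6837]

beam 1: φ=0°, α=75°
  direction (0.2588, 0.9659); cell (1,6); t to first gridline: x 1.8932, y 0.1656 (then +3.8637 / +1.0353)
    (1,7) via y @ 0.1656
    (1,8) via y @ 1.2009  # hit
  → r_1 = 1.2009
beam 2: φ=90°, α=165°
  direction (-0.9659, 0.2588); cell (1,6); t to first gridline: x 0.5280, y 0.6182 (then +1.0353 / +3.8637)
    (0,6) via x @ 0.5280  # hit
  → r_2 = 0.5280
beam 3: φ=180°, α=255°
  direction (-0.2588, -0.9659); cell (1,6); t to first gridline: x 1.9705, y 0.8696 (then +3.8637 / +1.0353)
    (1,5) via y @ 0.8696
    (1,4) via y @ 1.9049
    (0,4) via x @ 1.9705  # hit
  → r_3 = 1.9705
beam 4: φ=270°, α=345°
  direction (0.9659, -0.2588); cell (1,6); t to first gridline: x 0.5073, y 3.2455 (then +1.0353 / +3.8637)
    (2,6) via x @ 0.5073
    (3,6) via x @ 1.5426
    (4,6) via x @ 2.5778
    (4,5) via y @ 3.2455
    (5,5) via x @ 3.6131
    (6,5) via x @ 4.6484
    (7,5) via x @ 5.6837  # hit
  → r_4 = 5.6837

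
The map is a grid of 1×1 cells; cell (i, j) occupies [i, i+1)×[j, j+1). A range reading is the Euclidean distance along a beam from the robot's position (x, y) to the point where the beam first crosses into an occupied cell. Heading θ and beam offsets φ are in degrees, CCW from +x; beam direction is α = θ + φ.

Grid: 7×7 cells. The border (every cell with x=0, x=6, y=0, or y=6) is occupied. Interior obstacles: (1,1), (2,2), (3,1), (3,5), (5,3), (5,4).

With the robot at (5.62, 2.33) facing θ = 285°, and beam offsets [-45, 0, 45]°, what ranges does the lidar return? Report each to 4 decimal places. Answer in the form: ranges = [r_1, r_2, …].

ranges = [1.5358, 1.3769, 0.4388]

beam 1: φ=-45°, α=240°
  cosα=-0.5000 sinα=-0.8660 | (5,2) | tMaxX 1.2400 tMaxY 0.3811 | tΔX 2.0000 tΔY 1.1547
    t=0.3811 [y] (5,1)
    t=1.2400 [x] (4,1)
    t=1.5358 [y] (4,0) — stop
  → r_1 = 1.5358
beam 2: φ=0°, α=285°
  cosα=0.2588 sinα=-0.9659 | (5,2) | tMaxX 1.4682 tMaxY 0.3416 | tΔX 3.8637 tΔY 1.0353
    t=0.3416 [y] (5,1)
    t=1.3769 [y] (5,0) — stop
  → r_2 = 1.3769
beam 3: φ=45°, α=330°
  cosα=0.8660 sinα=-0.5000 | (5,2) | tMaxX 0.4388 tMaxY 0.6600 | tΔX 1.1547 tΔY 2.0000
    t=0.4388 [x] (6,2) — stop
  → r_3 = 0.4388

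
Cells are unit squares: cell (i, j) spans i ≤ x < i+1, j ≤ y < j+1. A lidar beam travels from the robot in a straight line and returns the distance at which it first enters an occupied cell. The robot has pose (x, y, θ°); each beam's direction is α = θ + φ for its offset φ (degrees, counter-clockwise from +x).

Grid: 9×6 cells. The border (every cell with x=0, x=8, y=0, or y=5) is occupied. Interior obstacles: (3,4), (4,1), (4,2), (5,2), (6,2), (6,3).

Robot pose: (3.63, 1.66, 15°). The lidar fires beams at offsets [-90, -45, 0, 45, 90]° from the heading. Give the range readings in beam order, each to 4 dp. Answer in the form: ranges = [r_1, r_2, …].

ranges = [0.6833, 0.4272, 0.3831, 0.7400, 2.4225]

beam 1: φ=-90°, α=285°
  direction (0.2588, -0.9659); cell (3,1); t to first gridline: x 1.4296, y 0.6833 (then +3.8637 / +1.0353)
    (3,0) via y @ 0.6833  # hit
  → r_1 = 0.6833
beam 2: φ=-45°, α=330°
  direction (0.8660, -0.5000); cell (3,1); t to first gridline: x 0.4272, y 1.3200 (then +1.1547 / +2.0000)
    (4,1) via x @ 0.4272  # hit
  → r_2 = 0.4272
beam 3: φ=0°, α=15°
  direction (0.9659, 0.2588); cell (3,1); t to first gridline: x 0.3831, y 1.3137 (then +1.0353 / +3.8637)
    (4,1) via x @ 0.3831  # hit
  → r_3 = 0.3831
beam 4: φ=45°, α=60°
  direction (0.5000, 0.8660); cell (3,1); t to first gridline: x 0.7400, y 0.3926 (then +2.0000 / +1.1547)
    (3,2) via y @ 0.3926
    (4,2) via x @ 0.7400  # hit
  → r_4 = 0.7400
beam 5: φ=90°, α=105°
  direction (-0.2588, 0.9659); cell (3,1); t to first gridline: x 2.4341, y 0.3520 (then +3.8637 / +1.0353)
    (3,2) via y @ 0.3520
    (3,3) via y @ 1.3873
    (3,4) via y @ 2.4225  # hit
  → r_5 = 2.4225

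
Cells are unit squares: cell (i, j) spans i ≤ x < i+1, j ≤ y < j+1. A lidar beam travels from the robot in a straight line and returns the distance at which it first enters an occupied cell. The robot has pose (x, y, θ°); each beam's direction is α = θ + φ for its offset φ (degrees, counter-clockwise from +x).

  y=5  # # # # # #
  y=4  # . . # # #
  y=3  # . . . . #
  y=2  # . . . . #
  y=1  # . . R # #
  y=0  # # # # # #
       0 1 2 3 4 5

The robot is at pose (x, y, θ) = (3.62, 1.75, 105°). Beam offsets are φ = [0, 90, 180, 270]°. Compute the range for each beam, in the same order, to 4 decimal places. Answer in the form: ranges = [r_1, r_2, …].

beam 1: φ=0°, α=105°
  dir = (cos 105°, sin 105°) = (-0.2588, 0.9659); from cell (3,1)
  next x-line at t=2.3955, next y-line at t=0.2588; Δt_x=3.8637, Δt_y=1.0353
    y: enter (3,2) at t=0.2588
    y: enter (3,3) at t=1.2941
    y: enter (3,4) at t=2.3294 ← occupied
  → r_1 = 2.3294
beam 2: φ=90°, α=195°
  dir = (cos 195°, sin 195°) = (-0.9659, -0.2588); from cell (3,1)
  next x-line at t=0.6419, next y-line at t=2.8978; Δt_x=1.0353, Δt_y=3.8637
    x: enter (2,1) at t=0.6419
    x: enter (1,1) at t=1.6771
    x: enter (0,1) at t=2.7124 ← occupied
  → r_2 = 2.7124
beam 3: φ=180°, α=285°
  dir = (cos 285°, sin 285°) = (0.2588, -0.9659); from cell (3,1)
  next x-line at t=1.4682, next y-line at t=0.7765; Δt_x=3.8637, Δt_y=1.0353
    y: enter (3,0) at t=0.7765 ← occupied
  → r_3 = 0.7765
beam 4: φ=270°, α=15°
  dir = (cos 15°, sin 15°) = (0.9659, 0.2588); from cell (3,1)
  next x-line at t=0.3934, next y-line at t=0.9659; Δt_x=1.0353, Δt_y=3.8637
    x: enter (4,1) at t=0.3934 ← occupied
  → r_4 = 0.3934

ranges = [2.3294, 2.7124, 0.7765, 0.3934]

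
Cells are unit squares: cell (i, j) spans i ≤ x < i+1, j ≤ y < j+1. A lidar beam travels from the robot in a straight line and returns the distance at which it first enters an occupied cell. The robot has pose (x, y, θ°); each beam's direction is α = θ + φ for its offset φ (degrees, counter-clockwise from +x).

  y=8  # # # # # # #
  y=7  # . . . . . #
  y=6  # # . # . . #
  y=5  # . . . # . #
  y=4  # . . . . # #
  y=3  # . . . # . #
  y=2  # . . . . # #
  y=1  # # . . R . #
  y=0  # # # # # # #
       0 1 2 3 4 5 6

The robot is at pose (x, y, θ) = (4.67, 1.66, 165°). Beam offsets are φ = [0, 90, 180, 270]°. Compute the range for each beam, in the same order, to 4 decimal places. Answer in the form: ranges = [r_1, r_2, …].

beam 1: φ=0°, α=165°
  dir = (cos 165°, sin 165°) = (-0.9659, 0.2588); from cell (4,1)
  next x-line at t=0.6936, next y-line at t=1.3137; Δt_x=1.0353, Δt_y=3.8637
    x: enter (3,1) at t=0.6936
    y: enter (3,2) at t=1.3137
    x: enter (2,2) at t=1.7289
    x: enter (1,2) at t=2.7642
    x: enter (0,2) at t=3.7995 ← occupied
  → r_1 = 3.7995
beam 2: φ=90°, α=255°
  dir = (cos 255°, sin 255°) = (-0.2588, -0.9659); from cell (4,1)
  next x-line at t=2.5887, next y-line at t=0.6833; Δt_x=3.8637, Δt_y=1.0353
    y: enter (4,0) at t=0.6833 ← occupied
  → r_2 = 0.6833
beam 3: φ=180°, α=345°
  dir = (cos 345°, sin 345°) = (0.9659, -0.2588); from cell (4,1)
  next x-line at t=0.3416, next y-line at t=2.5500; Δt_x=1.0353, Δt_y=3.8637
    x: enter (5,1) at t=0.3416
    x: enter (6,1) at t=1.3769 ← occupied
  → r_3 = 1.3769
beam 4: φ=270°, α=75°
  dir = (cos 75°, sin 75°) = (0.2588, 0.9659); from cell (4,1)
  next x-line at t=1.2750, next y-line at t=0.3520; Δt_x=3.8637, Δt_y=1.0353
    y: enter (4,2) at t=0.3520
    x: enter (5,2) at t=1.2750 ← occupied
  → r_4 = 1.2750

ranges = [3.7995, 0.6833, 1.3769, 1.2750]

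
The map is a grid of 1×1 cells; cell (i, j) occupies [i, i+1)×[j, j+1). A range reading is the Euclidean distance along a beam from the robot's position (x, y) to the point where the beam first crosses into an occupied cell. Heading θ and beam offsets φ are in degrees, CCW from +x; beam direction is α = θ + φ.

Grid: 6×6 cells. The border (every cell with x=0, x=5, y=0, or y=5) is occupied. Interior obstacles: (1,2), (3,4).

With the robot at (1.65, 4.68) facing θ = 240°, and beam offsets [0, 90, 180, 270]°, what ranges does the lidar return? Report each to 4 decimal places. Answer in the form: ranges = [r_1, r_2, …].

ranges = [1.3000, 3.8682, 0.3695, 0.6400]

beam 1: φ=0°, α=240°
  d=(-0.5000,-0.8660)  start (1,4)  tX=1.3000 tY=0.7852  stride 1/|dx|=2.0000 1/|dy|=1.1547
    cross y-line → (1,3), t=0.7852
    cross x-line → (0,3), t=1.3000 (wall)
  → r_1 = 1.3000
beam 2: φ=90°, α=330°
  d=(0.8660,-0.5000)  start (1,4)  tX=0.4041 tY=1.3600  stride 1/|dx|=1.1547 1/|dy|=2.0000
    cross x-line → (2,4), t=0.4041
    cross y-line → (2,3), t=1.3600
    cross x-line → (3,3), t=1.5588
    cross x-line → (4,3), t=2.7135
    cross y-line → (4,2), t=3.3600
    cross x-line → (5,2), t=3.8682 (wall)
  → r_2 = 3.8682
beam 3: φ=180°, α=60°
  d=(0.5000,0.8660)  start (1,4)  tX=0.7000 tY=0.3695  stride 1/|dx|=2.0000 1/|dy|=1.1547
    cross y-line → (1,5), t=0.3695 (wall)
  → r_3 = 0.3695
beam 4: φ=270°, α=150°
  d=(-0.8660,0.5000)  start (1,4)  tX=0.7506 tY=0.6400  stride 1/|dx|=1.1547 1/|dy|=2.0000
    cross y-line → (1,5), t=0.6400 (wall)
  → r_4 = 0.6400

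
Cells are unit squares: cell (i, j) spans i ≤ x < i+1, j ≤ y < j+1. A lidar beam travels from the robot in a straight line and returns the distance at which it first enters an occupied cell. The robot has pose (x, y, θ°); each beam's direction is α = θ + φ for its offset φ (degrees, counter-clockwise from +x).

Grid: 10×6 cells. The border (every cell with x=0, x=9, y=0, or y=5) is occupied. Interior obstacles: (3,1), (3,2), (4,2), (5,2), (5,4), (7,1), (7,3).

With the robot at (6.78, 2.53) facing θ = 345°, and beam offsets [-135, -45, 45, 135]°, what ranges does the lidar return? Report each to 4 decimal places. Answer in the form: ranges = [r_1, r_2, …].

ranges = [0.9007, 0.6120, 0.9400, 1.6974]

beam 1: φ=-135°, α=210°
  d=(-0.8660,-0.5000)  start (6,2)  tX=0.9007 tY=1.0600  stride 1/|dx|=1.1547 1/|dy|=2.0000
    cross x-line → (5,2), t=0.9007 (wall)
  → r_1 = 0.9007
beam 2: φ=-45°, α=300°
  d=(0.5000,-0.8660)  start (6,2)  tX=0.4400 tY=0.6120  stride 1/|dx|=2.0000 1/|dy|=1.1547
    cross x-line → (7,2), t=0.4400
    cross y-line → (7,1), t=0.6120 (wall)
  → r_2 = 0.6120
beam 3: φ=45°, α=30°
  d=(0.8660,0.5000)  start (6,2)  tX=0.2540 tY=0.9400  stride 1/|dx|=1.1547 1/|dy|=2.0000
    cross x-line → (7,2), t=0.2540
    cross y-line → (7,3), t=0.9400 (wall)
  → r_3 = 0.9400
beam 4: φ=135°, α=120°
  d=(-0.5000,0.8660)  start (6,2)  tX=1.5600 tY=0.5427  stride 1/|dx|=2.0000 1/|dy|=1.1547
    cross y-line → (6,3), t=0.5427
    cross x-line → (5,3), t=1.5600
    cross y-line → (5,4), t=1.6974 (wall)
  → r_4 = 1.6974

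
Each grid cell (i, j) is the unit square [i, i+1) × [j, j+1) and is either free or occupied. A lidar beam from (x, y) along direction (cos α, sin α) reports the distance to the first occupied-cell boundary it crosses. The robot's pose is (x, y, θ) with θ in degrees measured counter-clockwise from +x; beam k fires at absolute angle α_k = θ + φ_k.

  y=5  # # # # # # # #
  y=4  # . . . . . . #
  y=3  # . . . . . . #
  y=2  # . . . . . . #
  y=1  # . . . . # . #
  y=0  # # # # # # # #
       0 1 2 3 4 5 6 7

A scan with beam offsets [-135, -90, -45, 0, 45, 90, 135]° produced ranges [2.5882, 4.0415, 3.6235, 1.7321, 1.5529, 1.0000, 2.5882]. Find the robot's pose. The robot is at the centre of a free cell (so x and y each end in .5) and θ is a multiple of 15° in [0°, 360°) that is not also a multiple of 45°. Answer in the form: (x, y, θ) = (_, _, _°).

Candidates: 23 free-cell centres × 16 headings = 368 poses. Raycast each; keep the one whose scan matches to 4 dp.
  (1.5, 3.5, 195°): beam 1 = 1.7321 ≠ 2.5882 ✗
  (4.5, 1.5, 300°): beam 1 = 3.6235 ≠ 2.5882 ✗
  (5.5, 3.5, 195°): beam 1 = 1.7321 ≠ 2.5882 ✗
  (4.5, 3.5, 15°): beam 1 = 2.8868 ≠ 2.5882 ✗
  …
  (4.5, 2.5, 240°): r_1=2.5882, r_2=4.0415, r_3=3.6235, r_4=1.7321, r_5=1.5529, r_6=1.0000, r_7=2.5882 — all match ✓
No second candidate reproduces the full scan.

(x, y, θ) = (4.5, 2.5, 240°)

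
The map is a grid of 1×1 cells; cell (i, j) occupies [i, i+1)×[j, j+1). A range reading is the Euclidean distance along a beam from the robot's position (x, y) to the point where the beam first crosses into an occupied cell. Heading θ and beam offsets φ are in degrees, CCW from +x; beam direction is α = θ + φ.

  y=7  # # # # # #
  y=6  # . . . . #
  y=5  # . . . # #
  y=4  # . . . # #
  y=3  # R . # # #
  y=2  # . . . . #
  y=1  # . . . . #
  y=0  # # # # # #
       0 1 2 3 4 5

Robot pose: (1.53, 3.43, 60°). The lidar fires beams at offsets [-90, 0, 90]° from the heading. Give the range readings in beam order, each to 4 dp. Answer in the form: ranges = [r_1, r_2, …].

ranges = [4.0068, 4.1223, 0.6120]

beam 1: φ=-90°, α=330°
  dir = (cos 330°, sin 330°) = (0.8660, -0.5000); from cell (1,3)
  next x-line at t=0.5427, next y-line at t=0.8600; Δt_x=1.1547, Δt_y=2.0000
    x: enter (2,3) at t=0.5427
    y: enter (2,2) at t=0.8600
    x: enter (3,2) at t=1.6974
    x: enter (4,2) at t=2.8521
    y: enter (4,1) at t=2.8600
    x: enter (5,1) at t=4.0068 ← occupied
  → r_1 = 4.0068
beam 2: φ=0°, α=60°
  dir = (cos 60°, sin 60°) = (0.5000, 0.8660); from cell (1,3)
  next x-line at t=0.9400, next y-line at t=0.6582; Δt_x=2.0000, Δt_y=1.1547
    y: enter (1,4) at t=0.6582
    x: enter (2,4) at t=0.9400
    y: enter (2,5) at t=1.8129
    x: enter (3,5) at t=2.9400
    y: enter (3,6) at t=2.9676
    y: enter (3,7) at t=4.1223 ← occupied
  → r_2 = 4.1223
beam 3: φ=90°, α=150°
  dir = (cos 150°, sin 150°) = (-0.8660, 0.5000); from cell (1,3)
  next x-line at t=0.6120, next y-line at t=1.1400; Δt_x=1.1547, Δt_y=2.0000
    x: enter (0,3) at t=0.6120 ← occupied
  → r_3 = 0.6120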